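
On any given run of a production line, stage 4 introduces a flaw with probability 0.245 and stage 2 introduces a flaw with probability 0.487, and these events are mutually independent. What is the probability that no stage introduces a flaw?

P(none) = (1 − 0.245) × (1 − 0.487) = 0.755 × 0.513 = 0.387315

0.387315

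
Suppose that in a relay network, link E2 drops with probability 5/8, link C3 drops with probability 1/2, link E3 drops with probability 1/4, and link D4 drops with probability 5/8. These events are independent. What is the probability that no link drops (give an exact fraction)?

27/512

P(none) = (1 − 5/8) × (1 − 1/2) × (1 − 1/4) × (1 − 5/8) = 3/8 × 1/2 × 3/4 × 3/8 = 27/512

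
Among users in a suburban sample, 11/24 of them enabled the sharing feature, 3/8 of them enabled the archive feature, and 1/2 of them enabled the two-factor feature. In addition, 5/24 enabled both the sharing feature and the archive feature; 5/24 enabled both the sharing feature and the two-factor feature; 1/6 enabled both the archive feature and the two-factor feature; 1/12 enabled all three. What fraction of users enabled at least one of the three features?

Using inclusion–exclusion:
P(at least one) = 11/24 + 3/8 + 1/2 − 5/24 − 5/24 − 1/6 + 1/12 = 5/6

5/6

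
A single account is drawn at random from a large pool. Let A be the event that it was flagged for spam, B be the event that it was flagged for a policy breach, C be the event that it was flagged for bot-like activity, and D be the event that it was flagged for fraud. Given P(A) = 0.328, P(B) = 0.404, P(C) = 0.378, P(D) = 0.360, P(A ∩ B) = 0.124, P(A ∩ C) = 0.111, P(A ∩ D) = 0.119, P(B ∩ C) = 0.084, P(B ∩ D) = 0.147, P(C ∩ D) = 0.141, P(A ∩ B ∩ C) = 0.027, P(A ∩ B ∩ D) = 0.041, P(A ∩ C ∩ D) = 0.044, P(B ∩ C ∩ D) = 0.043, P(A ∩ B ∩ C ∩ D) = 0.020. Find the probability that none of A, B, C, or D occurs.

0.121

Using inclusion–exclusion:
P(A ∪ B ∪ C ∪ D) = 0.328 + 0.404 + 0.378 + 0.360 − 0.124 − 0.111 − 0.119 − 0.084 − 0.147 − 0.141 + 0.027 + 0.041 + 0.044 + 0.043 − 0.020 = 0.879
P(none) = 1 − 0.879 = 0.121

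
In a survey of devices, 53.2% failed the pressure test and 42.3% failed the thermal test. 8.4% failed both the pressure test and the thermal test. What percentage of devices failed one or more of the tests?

P(at least one) = 53.2 + 42.3 − 8.4 = 87.1%

87.1%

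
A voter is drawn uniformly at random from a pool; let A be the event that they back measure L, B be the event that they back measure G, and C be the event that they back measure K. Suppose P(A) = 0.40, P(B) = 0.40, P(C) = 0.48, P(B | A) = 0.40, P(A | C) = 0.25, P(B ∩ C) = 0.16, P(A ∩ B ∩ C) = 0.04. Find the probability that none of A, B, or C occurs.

0.12

P(A ∩ B) = P(A)·P(B|A) = 0.40 × 0.40 = 0.16
P(A ∩ C) = P(C)·P(A|C) = 0.48 × 0.25 = 0.12
P(A ∪ B ∪ C) = 0.40 + 0.40 + 0.48 − 0.16 − 0.12 − 0.16 + 0.04 = 0.88
P(none) = 1 − 0.88 = 0.12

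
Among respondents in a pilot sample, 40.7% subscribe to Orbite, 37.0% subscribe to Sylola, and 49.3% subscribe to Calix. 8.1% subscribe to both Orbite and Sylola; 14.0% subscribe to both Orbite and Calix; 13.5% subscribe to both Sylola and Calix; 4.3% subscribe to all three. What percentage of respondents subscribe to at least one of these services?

95.7%

P(at least one) = 40.7 + 37.0 + 49.3 − 8.1 − 14.0 − 13.5 + 4.3 = 95.7%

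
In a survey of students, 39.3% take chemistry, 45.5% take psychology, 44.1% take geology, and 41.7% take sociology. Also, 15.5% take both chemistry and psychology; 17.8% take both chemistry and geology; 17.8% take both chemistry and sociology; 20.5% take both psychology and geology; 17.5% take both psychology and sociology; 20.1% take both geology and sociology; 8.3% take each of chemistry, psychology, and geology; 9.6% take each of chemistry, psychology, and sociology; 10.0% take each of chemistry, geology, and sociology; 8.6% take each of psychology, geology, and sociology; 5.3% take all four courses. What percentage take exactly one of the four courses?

40.5%

By inclusion–exclusion (exactly-one form):
P(exactly one) = 39.3 + 45.5 + 44.1 + 41.7 − 2·15.5 − 2·17.8 − 2·17.8 − 2·20.5 − 2·17.5 − 2·20.1 + 3·8.3 + 3·9.6 + 3·10.0 + 3·8.6 − 4·5.3 = 40.5%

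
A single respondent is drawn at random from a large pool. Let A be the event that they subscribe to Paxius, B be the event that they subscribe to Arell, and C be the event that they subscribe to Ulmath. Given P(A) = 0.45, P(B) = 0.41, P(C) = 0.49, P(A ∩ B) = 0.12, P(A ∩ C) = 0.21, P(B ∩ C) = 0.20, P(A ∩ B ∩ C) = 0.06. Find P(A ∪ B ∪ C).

0.88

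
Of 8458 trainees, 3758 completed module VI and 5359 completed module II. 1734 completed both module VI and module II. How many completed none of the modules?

By inclusion–exclusion:
|union| = 3758 + 5359 − 1734 = 7383
None: 8458 − 7383 = 1075

1075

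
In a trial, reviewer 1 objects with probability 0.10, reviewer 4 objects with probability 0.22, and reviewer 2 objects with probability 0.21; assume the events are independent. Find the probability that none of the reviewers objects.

P(none) = (1 − 0.10) × (1 − 0.22) × (1 − 0.21) = 0.90 × 0.78 × 0.79 = 0.55458

0.55458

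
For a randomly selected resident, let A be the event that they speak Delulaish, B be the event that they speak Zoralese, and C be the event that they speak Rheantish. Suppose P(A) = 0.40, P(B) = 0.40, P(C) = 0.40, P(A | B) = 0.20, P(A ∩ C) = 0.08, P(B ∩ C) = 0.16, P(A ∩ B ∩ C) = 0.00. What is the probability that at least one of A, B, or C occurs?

P(A ∩ B) = P(B)·P(A|B) = 0.40 × 0.20 = 0.08
P(A ∪ B ∪ C) = 0.40 + 0.40 + 0.40 − 0.08 − 0.08 − 0.16 + 0.00 = 0.88

0.88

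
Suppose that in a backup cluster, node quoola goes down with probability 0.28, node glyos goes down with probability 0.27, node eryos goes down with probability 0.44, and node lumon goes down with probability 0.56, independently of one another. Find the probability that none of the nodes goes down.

0.12950784

Since the events are independent, P(none) is the product of the individual non-occurrence probabilities.
P(none) = (1 − 0.28) × (1 − 0.27) × (1 − 0.44) × (1 − 0.56) = 0.72 × 0.73 × 0.56 × 0.44 = 0.12950784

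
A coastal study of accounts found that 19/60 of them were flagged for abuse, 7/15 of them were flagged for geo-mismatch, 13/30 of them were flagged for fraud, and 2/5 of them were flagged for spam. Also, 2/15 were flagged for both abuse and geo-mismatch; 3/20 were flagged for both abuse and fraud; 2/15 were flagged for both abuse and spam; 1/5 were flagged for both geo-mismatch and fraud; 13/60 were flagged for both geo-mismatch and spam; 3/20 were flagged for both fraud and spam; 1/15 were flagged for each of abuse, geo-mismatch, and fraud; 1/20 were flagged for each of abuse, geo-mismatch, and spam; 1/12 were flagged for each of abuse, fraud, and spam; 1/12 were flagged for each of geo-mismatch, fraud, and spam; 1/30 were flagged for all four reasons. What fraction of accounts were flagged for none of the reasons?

7/60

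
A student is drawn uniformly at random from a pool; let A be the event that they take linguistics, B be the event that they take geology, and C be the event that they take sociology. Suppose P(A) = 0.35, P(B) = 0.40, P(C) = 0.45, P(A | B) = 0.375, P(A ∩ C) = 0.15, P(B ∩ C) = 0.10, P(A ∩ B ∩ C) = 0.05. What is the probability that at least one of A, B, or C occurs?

0.85

P(A ∩ B) = P(B)·P(A|B) = 0.40 × 0.375 = 0.15
Apply inclusion-exclusion:
P(A ∪ B ∪ C) = 0.35 + 0.40 + 0.45 − 0.15 − 0.15 − 0.10 + 0.05 = 0.85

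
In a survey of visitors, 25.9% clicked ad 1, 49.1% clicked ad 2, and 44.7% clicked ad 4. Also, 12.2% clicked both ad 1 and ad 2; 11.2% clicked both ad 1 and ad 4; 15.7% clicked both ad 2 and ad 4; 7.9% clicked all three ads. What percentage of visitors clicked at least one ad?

88.5%

Using inclusion–exclusion:
P(union) = 25.9 + 49.1 + 44.7 − 12.2 − 11.2 − 15.7 + 7.9 = 88.5%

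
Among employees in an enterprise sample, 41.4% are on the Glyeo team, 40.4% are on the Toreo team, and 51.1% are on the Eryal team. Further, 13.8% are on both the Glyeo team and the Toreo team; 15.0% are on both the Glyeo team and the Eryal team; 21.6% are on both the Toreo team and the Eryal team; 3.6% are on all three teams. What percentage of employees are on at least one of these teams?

86.1%

Apply inclusion-exclusion:
P(union) = 41.4 + 40.4 + 51.1 − 13.8 − 15.0 − 21.6 + 3.6 = 86.1%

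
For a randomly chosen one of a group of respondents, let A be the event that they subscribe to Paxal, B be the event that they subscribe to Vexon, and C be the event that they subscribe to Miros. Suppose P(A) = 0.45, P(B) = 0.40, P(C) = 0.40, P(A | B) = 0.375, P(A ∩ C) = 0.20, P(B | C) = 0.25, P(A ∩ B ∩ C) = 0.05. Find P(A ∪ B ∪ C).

P(A ∩ B) = P(B)·P(A|B) = 0.40 × 0.375 = 0.15
P(B ∩ C) = P(C)·P(B|C) = 0.40 × 0.25 = 0.10
Using inclusion–exclusion:
P(A ∪ B ∪ C) = 0.45 + 0.40 + 0.40 − 0.15 − 0.20 − 0.10 + 0.05 = 0.85

0.85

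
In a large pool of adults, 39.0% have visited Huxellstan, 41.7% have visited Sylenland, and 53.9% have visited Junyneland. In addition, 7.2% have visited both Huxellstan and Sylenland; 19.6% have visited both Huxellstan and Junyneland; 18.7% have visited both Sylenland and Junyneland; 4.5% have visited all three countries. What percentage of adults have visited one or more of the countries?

93.6%

By inclusion–exclusion:
P(union) = 39.0 + 41.7 + 53.9 − 7.2 − 19.6 − 18.7 + 4.5 = 93.6%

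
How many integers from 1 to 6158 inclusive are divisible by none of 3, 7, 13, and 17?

3057

Apply inclusion-exclusion:
⌊6158/3⌋ + ⌊6158/7⌋ + ⌊6158/13⌋ + ⌊6158/17⌋ − ⌊6158/21⌋ − ⌊6158/39⌋ − ⌊6158/51⌋ − ⌊6158/91⌋ − ⌊6158/119⌋ − ⌊6158/221⌋ + ⌊6158/273⌋ + ⌊6158/357⌋ + ⌊6158/663⌋ + ⌊6158/1547⌋ − ⌊6158/4641⌋ = 2052 + 879 + 473 + 362 − 293 − 157 − 120 − 67 − 51 − 27 + 22 + 17 + 9 + 3 − 1 = 3101
6158 − 3101 = 3057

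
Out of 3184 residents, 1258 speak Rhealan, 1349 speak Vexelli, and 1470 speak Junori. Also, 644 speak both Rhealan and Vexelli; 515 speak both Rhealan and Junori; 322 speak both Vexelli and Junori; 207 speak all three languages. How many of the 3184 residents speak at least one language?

Using inclusion–exclusion:
|at least one| = 1258 + 1349 + 1470 − 644 − 515 − 322 + 207 = 2803

2803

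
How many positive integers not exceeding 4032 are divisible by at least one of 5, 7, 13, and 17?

1629

By inclusion-exclusion,
⌊4032/5⌋ + ⌊4032/7⌋ + ⌊4032/13⌋ + ⌊4032/17⌋ − ⌊4032/35⌋ − ⌊4032/65⌋ − ⌊4032/85⌋ − ⌊4032/91⌋ − ⌊4032/119⌋ − ⌊4032/221⌋ + ⌊4032/455⌋ + ⌊4032/595⌋ + ⌊4032/1105⌋ + ⌊4032/1547⌋ − ⌊4032/7735⌋ = 806 + 576 + 310 + 237 − 115 − 62 − 47 − 44 − 33 − 18 + 8 + 6 + 3 + 2 − 0 = 1629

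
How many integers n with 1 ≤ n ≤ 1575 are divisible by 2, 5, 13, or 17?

Inclusion–exclusion gives
⌊1575/2⌋ + ⌊1575/5⌋ + ⌊1575/13⌋ + ⌊1575/17⌋ − ⌊1575/10⌋ − ⌊1575/26⌋ − ⌊1575/34⌋ − ⌊1575/65⌋ − ⌊1575/85⌋ − ⌊1575/221⌋ + ⌊1575/130⌋ + ⌊1575/170⌋ + ⌊1575/442⌋ + ⌊1575/1105⌋ − ⌊1575/2210⌋ = 787 + 315 + 121 + 92 − 157 − 60 − 46 − 24 − 18 − 7 + 12 + 9 + 3 + 1 − 0 = 1028

1028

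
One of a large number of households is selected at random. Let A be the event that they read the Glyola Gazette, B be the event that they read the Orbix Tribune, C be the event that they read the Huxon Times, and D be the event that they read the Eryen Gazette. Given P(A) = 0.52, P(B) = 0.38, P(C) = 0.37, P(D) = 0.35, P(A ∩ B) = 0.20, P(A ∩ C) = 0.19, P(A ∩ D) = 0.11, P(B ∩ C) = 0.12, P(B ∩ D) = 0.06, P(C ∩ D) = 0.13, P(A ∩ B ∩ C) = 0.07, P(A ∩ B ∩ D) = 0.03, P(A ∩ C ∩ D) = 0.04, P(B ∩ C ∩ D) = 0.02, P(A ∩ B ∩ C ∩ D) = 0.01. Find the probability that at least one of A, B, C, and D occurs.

Using inclusion–exclusion:
P(A ∪ B ∪ C ∪ D) = 0.52 + 0.38 + 0.37 + 0.35 − 0.20 − 0.19 − 0.11 − 0.12 − 0.06 − 0.13 + 0.07 + 0.03 + 0.04 + 0.02 − 0.01 = 0.96

0.96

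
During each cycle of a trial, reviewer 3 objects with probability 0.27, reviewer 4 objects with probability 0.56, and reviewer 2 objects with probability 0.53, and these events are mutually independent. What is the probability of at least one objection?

0.849036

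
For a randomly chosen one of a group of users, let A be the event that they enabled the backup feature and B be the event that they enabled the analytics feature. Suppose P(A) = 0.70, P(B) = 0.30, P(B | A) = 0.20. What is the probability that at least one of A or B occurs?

0.86

P(A ∩ B) = P(A)·P(B|A) = 0.70 × 0.20 = 0.14
Apply inclusion-exclusion:
P(A ∪ B) = 0.70 + 0.30 − 0.14 = 0.86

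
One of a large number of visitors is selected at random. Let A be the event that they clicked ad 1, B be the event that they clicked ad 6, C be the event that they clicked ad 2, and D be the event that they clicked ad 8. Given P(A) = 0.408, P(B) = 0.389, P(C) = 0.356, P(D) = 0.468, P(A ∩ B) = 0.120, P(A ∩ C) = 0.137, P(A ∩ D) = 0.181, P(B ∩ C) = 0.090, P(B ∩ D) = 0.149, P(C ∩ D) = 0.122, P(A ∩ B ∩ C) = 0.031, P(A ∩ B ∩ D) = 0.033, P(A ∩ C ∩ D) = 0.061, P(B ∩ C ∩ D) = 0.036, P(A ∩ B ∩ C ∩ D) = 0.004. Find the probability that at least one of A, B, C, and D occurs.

0.979

P(A ∪ B ∪ C ∪ D) = 0.408 + 0.389 + 0.356 + 0.468 − 0.120 − 0.137 − 0.181 − 0.090 − 0.149 − 0.122 + 0.031 + 0.033 + 0.061 + 0.036 − 0.004 = 0.979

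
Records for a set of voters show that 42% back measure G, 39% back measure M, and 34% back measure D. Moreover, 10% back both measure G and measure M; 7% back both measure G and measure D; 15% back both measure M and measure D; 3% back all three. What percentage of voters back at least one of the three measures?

Apply inclusion-exclusion:
P(≥1) = 42 + 39 + 34 − 10 − 7 − 15 + 3 = 86%

86%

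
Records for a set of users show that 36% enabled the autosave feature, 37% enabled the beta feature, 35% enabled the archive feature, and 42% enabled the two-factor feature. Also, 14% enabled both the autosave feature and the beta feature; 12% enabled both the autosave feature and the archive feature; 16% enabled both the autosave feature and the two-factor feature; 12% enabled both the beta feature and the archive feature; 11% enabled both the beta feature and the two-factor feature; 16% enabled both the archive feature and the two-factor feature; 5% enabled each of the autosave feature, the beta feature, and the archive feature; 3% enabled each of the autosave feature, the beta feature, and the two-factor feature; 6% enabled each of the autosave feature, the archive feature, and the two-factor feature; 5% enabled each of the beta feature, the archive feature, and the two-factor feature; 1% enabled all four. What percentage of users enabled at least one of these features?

87%

P(≥1) = 36 + 37 + 35 + 42 − 14 − 12 − 16 − 12 − 11 − 16 + 5 + 3 + 6 + 5 − 1 = 87%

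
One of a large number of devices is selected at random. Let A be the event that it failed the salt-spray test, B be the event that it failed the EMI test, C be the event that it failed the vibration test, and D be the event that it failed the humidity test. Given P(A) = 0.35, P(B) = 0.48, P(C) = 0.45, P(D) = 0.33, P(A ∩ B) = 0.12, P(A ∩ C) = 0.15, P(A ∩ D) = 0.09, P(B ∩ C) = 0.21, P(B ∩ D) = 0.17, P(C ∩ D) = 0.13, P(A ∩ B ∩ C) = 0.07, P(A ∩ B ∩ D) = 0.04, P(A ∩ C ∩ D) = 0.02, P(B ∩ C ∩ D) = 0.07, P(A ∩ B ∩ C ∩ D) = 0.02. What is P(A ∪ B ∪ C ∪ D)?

P(A ∪ B ∪ C ∪ D) = 0.35 + 0.48 + 0.45 + 0.33 − 0.12 − 0.15 − 0.09 − 0.21 − 0.17 − 0.13 + 0.07 + 0.04 + 0.02 + 0.07 − 0.02 = 0.92

0.92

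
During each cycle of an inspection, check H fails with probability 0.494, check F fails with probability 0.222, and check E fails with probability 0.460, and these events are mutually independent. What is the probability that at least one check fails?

P(none) = (1 − 0.494) × (1 − 0.222) × (1 − 0.460) = 0.506 × 0.778 × 0.540 = 0.21258072
P(at least one) = 1 − 0.21258072 = 0.78741928

0.78741928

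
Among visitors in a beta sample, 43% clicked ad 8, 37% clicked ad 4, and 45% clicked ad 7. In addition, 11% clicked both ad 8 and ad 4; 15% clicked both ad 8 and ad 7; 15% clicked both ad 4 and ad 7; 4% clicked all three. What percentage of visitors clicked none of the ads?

12%

By inclusion–exclusion:
P(union) = 43 + 37 + 45 − 11 − 15 − 15 + 4 = 88%
P(none) = 100% − 88% = 12%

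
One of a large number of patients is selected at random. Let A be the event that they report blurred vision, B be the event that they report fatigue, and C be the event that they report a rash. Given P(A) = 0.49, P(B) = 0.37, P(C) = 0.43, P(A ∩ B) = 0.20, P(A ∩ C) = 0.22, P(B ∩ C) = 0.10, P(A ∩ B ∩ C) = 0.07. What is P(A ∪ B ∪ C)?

Using inclusion–exclusion:
P(A ∪ B ∪ C) = 0.49 + 0.37 + 0.43 − 0.20 − 0.22 − 0.10 + 0.07 = 0.84

0.84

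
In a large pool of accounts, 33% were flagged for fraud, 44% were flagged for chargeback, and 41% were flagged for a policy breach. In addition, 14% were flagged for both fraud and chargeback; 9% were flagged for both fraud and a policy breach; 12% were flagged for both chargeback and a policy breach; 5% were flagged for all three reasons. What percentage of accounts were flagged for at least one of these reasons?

88%

P(at least one) = 33 + 44 + 41 − 14 − 9 − 12 + 5 = 88%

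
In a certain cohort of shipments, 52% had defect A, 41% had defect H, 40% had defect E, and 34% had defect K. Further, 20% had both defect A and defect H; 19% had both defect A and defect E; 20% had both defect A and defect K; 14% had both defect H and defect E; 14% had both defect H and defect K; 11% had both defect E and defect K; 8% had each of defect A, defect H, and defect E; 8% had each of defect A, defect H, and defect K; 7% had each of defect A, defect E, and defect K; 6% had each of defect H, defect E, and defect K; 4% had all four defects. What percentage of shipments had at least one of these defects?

Apply inclusion-exclusion:
P(union) = 52 + 41 + 40 + 34 − 20 − 19 − 20 − 14 − 14 − 11 + 8 + 8 + 7 + 6 − 4 = 94%

94%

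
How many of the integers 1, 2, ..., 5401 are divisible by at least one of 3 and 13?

2077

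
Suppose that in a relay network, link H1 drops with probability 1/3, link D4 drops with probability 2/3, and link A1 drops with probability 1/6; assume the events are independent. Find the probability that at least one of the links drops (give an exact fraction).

P(none) = (1 − 1/3) × (1 − 2/3) × (1 − 1/6) = 2/3 × 1/3 × 5/6 = 5/27
P(at least one) = 1 − 5/27 = 22/27

22/27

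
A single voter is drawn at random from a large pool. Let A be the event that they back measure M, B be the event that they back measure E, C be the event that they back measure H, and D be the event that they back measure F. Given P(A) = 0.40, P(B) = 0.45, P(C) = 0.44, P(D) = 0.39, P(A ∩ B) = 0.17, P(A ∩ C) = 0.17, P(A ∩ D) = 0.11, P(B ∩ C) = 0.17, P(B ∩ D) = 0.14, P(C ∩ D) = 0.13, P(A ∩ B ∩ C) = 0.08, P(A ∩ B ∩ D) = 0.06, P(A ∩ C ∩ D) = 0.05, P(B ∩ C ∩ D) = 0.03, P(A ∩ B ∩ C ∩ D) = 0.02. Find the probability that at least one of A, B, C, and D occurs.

0.99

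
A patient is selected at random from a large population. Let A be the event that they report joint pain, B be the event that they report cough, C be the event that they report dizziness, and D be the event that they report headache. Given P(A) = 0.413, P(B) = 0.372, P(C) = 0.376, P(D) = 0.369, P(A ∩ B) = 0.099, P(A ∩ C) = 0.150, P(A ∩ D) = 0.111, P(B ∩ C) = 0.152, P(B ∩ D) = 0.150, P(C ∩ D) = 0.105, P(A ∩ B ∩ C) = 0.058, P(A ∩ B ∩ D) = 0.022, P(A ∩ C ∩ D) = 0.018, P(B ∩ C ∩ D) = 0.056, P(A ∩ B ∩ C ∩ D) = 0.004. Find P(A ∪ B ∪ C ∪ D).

0.913

By inclusion–exclusion:
P(A ∪ B ∪ C ∪ D) = 0.413 + 0.372 + 0.376 + 0.369 − 0.099 − 0.150 − 0.111 − 0.152 − 0.150 − 0.105 + 0.058 + 0.022 + 0.018 + 0.056 − 0.004 = 0.913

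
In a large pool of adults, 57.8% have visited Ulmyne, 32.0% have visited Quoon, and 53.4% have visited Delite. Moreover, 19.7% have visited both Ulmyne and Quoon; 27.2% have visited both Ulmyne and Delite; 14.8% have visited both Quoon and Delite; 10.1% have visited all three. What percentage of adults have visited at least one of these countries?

91.6%

By inclusion–exclusion:
P(union) = 57.8 + 32.0 + 53.4 − 19.7 − 27.2 − 14.8 + 10.1 = 91.6%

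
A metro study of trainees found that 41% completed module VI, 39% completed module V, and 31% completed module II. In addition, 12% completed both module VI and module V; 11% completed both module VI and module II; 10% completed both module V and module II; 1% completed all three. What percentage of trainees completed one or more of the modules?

P(≥1) = 41 + 39 + 31 − 12 − 11 − 10 + 1 = 79%

79%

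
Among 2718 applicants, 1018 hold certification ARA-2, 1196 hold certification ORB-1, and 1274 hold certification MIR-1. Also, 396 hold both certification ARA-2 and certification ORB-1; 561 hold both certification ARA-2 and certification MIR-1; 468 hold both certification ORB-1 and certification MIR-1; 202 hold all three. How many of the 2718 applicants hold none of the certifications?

By inclusion-exclusion,
N(≥1) = 1018 + 1196 + 1274 − 396 − 561 − 468 + 202 = 2265
None: 2718 − 2265 = 453

453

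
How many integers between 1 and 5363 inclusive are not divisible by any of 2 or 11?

2438

⌊5363/2⌋ + ⌊5363/11⌋ − ⌊5363/22⌋ = 2681 + 487 − 243 = 2925
5363 − 2925 = 2438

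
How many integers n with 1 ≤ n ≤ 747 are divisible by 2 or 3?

498

By inclusion-exclusion,
⌊747/2⌋ + ⌊747/3⌋ − ⌊747/6⌋ = 373 + 249 − 124 = 498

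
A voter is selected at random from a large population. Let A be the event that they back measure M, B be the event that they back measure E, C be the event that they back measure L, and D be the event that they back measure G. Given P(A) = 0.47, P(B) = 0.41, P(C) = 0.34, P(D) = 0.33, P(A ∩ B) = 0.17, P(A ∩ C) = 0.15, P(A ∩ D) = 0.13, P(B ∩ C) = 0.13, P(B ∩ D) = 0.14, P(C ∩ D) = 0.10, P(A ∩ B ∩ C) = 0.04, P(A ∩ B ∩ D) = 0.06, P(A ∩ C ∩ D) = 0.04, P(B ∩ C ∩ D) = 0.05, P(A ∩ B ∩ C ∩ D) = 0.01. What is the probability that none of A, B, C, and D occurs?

0.09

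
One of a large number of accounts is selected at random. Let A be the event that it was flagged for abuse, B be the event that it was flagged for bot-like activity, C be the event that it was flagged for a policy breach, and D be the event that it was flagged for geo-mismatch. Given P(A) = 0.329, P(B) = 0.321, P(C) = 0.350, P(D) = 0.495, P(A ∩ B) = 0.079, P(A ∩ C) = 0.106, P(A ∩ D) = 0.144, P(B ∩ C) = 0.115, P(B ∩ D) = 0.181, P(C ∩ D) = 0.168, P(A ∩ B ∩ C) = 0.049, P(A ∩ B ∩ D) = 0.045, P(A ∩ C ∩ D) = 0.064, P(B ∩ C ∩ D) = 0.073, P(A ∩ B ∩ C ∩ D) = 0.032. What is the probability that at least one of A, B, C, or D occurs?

0.901

P(A ∪ B ∪ C ∪ D) = 0.329 + 0.321 + 0.350 + 0.495 − 0.079 − 0.106 − 0.144 − 0.115 − 0.181 − 0.168 + 0.049 + 0.045 + 0.064 + 0.073 − 0.032 = 0.901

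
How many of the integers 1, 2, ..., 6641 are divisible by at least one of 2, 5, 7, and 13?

Inclusion–exclusion gives
⌊6641/2⌋ + ⌊6641/5⌋ + ⌊6641/7⌋ + ⌊6641/13⌋ − ⌊6641/10⌋ − ⌊6641/14⌋ − ⌊6641/26⌋ − ⌊6641/35⌋ − ⌊6641/65⌋ − ⌊6641/91⌋ + ⌊6641/70⌋ + ⌊6641/130⌋ + ⌊6641/182⌋ + ⌊6641/455⌋ − ⌊6641/910⌋ = 3320 + 1328 + 948 + 510 − 664 − 474 − 255 − 189 − 102 − 72 + 94 + 51 + 36 + 14 − 7 = 4538

4538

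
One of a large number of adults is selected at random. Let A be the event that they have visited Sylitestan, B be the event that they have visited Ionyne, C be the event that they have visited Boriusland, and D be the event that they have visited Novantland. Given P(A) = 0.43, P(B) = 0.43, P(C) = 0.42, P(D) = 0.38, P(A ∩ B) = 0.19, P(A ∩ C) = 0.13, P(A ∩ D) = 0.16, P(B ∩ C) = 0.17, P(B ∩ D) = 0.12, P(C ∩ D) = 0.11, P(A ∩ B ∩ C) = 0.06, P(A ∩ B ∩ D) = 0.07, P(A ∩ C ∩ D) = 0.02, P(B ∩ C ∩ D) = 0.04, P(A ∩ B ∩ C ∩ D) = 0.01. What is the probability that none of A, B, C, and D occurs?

Apply inclusion-exclusion:
P(A ∪ B ∪ C ∪ D) = 0.43 + 0.43 + 0.42 + 0.38 − 0.19 − 0.13 − 0.16 − 0.17 − 0.12 − 0.11 + 0.06 + 0.07 + 0.02 + 0.04 − 0.01 = 0.96
P(none) = 1 − 0.96 = 0.04

0.04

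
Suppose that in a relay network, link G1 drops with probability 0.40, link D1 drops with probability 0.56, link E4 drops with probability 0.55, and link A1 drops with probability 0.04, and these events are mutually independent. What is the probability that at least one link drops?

0.885952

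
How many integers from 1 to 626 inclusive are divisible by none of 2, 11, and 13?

By inclusion–exclusion:
⌊626/2⌋ + ⌊626/11⌋ + ⌊626/13⌋ − ⌊626/22⌋ − ⌊626/26⌋ − ⌊626/143⌋ + ⌊626/286⌋ = 313 + 56 + 48 − 28 − 24 − 4 + 2 = 363
626 − 363 = 263

263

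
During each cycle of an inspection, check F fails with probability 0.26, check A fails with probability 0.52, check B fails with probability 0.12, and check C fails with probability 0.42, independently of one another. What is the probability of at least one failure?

0.81870592

Since the events are independent, P(none) is the product of the individual non-occurrence probabilities.
P(none) = (1 − 0.26) × (1 − 0.52) × (1 − 0.12) × (1 − 0.42) = 0.74 × 0.48 × 0.88 × 0.58 = 0.18129408
P(at least one) = 1 − 0.18129408 = 0.81870592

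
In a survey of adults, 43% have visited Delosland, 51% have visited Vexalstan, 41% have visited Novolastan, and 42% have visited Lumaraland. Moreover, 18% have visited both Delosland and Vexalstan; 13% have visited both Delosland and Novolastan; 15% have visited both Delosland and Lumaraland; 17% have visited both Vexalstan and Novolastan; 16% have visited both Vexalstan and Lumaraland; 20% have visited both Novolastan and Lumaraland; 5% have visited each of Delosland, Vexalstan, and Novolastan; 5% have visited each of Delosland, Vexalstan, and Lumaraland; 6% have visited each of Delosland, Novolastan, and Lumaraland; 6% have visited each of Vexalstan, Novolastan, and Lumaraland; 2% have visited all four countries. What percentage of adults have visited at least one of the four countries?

98%

P(union) = 43 + 51 + 41 + 42 − 18 − 13 − 15 − 17 − 16 − 20 + 5 + 5 + 6 + 6 − 2 = 98%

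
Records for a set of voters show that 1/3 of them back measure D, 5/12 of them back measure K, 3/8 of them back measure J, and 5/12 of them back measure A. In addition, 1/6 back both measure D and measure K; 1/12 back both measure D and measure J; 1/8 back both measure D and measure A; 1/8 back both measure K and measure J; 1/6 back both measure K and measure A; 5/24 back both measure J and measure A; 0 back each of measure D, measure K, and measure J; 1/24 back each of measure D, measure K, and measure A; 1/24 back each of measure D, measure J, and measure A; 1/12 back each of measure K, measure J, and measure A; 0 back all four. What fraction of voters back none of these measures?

1/6

By inclusion-exclusion,
P(union) = 1/3 + 5/12 + 3/8 + 5/12 − 1/6 − 1/12 − 1/8 − 1/8 − 1/6 − 5/24 + 0 + 1/24 + 1/24 + 1/12 − 0 = 5/6
P(none) = 1 − 5/6 = 1/6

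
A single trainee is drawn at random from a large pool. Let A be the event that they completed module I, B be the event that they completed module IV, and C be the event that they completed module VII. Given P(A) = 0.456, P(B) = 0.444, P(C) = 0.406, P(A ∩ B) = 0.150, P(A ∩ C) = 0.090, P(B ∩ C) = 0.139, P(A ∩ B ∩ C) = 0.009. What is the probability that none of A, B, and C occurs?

P(A ∪ B ∪ C) = 0.456 + 0.444 + 0.406 − 0.150 − 0.090 − 0.139 + 0.009 = 0.936
P(none) = 1 − 0.936 = 0.064

0.064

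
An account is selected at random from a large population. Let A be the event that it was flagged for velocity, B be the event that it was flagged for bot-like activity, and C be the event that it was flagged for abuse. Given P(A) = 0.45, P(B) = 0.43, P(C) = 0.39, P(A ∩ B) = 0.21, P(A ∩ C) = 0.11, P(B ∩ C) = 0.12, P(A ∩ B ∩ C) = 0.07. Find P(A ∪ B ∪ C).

0.90

Using inclusion–exclusion:
P(A ∪ B ∪ C) = 0.45 + 0.43 + 0.39 − 0.21 − 0.11 − 0.12 + 0.07 = 0.90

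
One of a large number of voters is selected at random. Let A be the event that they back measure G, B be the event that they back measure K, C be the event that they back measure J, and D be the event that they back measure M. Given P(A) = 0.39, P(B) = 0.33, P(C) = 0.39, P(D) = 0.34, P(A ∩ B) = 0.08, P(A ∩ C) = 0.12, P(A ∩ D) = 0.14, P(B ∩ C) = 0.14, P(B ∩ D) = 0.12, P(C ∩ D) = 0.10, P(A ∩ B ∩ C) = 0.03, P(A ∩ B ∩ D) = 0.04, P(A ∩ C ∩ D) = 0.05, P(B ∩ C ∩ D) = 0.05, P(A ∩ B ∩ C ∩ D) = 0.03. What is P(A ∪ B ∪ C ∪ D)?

Apply inclusion-exclusion:
P(A ∪ B ∪ C ∪ D) = 0.39 + 0.33 + 0.39 + 0.34 − 0.08 − 0.12 − 0.14 − 0.14 − 0.12 − 0.10 + 0.03 + 0.04 + 0.05 + 0.05 − 0.03 = 0.89

0.89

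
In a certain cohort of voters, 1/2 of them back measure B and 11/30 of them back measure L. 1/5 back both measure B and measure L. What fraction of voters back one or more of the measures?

By inclusion–exclusion:
P(≥1) = 1/2 + 11/30 − 1/5 = 2/3

2/3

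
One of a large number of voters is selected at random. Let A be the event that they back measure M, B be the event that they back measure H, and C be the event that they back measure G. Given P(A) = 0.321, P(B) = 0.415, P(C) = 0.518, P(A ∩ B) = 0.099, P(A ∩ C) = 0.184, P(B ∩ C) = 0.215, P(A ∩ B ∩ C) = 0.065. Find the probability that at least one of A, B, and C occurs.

P(A ∪ B ∪ C) = 0.321 + 0.415 + 0.518 − 0.099 − 0.184 − 0.215 + 0.065 = 0.821

0.821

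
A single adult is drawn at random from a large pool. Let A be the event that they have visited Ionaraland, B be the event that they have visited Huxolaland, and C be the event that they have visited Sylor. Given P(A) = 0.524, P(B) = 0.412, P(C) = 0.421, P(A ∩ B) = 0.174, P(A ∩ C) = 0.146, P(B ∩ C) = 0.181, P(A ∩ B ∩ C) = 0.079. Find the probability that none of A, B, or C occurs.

P(A ∪ B ∪ C) = 0.524 + 0.412 + 0.421 − 0.174 − 0.146 − 0.181 + 0.079 = 0.935
P(none) = 1 − 0.935 = 0.065

0.065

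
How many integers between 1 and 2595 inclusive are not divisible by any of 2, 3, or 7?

742

Apply inclusion-exclusion:
⌊2595/2⌋ + ⌊2595/3⌋ + ⌊2595/7⌋ − ⌊2595/6⌋ − ⌊2595/14⌋ − ⌊2595/21⌋ + ⌊2595/42⌋ = 1297 + 865 + 370 − 432 − 185 − 123 + 61 = 1853
2595 − 1853 = 742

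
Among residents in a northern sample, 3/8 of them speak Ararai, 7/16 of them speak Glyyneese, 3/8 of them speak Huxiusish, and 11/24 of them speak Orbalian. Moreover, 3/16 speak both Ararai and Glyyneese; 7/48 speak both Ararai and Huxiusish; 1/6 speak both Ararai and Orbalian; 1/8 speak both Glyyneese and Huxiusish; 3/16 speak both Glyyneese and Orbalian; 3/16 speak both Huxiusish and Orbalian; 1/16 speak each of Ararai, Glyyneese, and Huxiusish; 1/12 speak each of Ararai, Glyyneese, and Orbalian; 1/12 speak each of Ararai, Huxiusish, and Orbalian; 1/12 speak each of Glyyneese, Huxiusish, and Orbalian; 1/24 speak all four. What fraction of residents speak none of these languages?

By inclusion–exclusion:
P(union) = 3/8 + 7/16 + 3/8 + 11/24 − 3/16 − 7/48 − 1/6 − 1/8 − 3/16 − 3/16 + 1/16 + 1/12 + 1/12 + 1/12 − 1/24 = 11/12
P(none) = 1 − 11/12 = 1/12

1/12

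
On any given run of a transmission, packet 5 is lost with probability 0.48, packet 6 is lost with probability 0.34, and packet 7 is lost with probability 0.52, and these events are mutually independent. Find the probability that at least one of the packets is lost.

Since the events are independent, P(none) is the product of the individual non-occurrence probabilities.
P(none) = (1 − 0.48) × (1 − 0.34) × (1 − 0.52) = 0.52 × 0.66 × 0.48 = 0.164736
P(at least one) = 1 − 0.164736 = 0.835264

0.835264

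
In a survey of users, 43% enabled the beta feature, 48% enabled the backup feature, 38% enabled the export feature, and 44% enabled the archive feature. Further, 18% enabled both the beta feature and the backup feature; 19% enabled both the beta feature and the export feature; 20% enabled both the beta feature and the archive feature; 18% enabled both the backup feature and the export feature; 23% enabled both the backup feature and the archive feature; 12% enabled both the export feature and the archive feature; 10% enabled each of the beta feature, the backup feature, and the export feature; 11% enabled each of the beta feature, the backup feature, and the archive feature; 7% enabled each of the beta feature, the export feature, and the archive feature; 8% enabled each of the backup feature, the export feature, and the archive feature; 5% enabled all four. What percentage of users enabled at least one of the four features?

94%

Inclusion–exclusion gives
P(at least one) = 43 + 48 + 38 + 44 − 18 − 19 − 20 − 18 − 23 − 12 + 10 + 11 + 7 + 8 − 5 = 94%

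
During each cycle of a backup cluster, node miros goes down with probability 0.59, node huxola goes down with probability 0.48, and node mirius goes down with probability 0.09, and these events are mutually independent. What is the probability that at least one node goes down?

P(none) = (1 − 0.59) × (1 − 0.48) × (1 − 0.09) = 0.41 × 0.52 × 0.91 = 0.194012
P(at least one) = 1 − 0.194012 = 0.805988

0.805988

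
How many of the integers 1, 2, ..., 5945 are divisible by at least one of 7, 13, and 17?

Inclusion–exclusion gives
floor(5945/7) + floor(5945/13) + floor(5945/17) − floor(5945/91) − floor(5945/119) − floor(5945/221) + floor(5945/1547) = 849 + 457 + 349 − 65 − 49 − 26 + 3 = 1518

1518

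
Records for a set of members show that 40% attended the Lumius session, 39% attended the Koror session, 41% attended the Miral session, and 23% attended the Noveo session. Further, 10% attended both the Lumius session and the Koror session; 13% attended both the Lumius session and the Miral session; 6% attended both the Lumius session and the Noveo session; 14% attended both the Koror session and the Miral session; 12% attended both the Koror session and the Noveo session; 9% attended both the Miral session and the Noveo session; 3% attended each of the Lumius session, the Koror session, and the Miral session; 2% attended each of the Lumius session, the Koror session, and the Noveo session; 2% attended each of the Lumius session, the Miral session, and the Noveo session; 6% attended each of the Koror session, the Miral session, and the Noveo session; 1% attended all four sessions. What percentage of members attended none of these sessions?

9%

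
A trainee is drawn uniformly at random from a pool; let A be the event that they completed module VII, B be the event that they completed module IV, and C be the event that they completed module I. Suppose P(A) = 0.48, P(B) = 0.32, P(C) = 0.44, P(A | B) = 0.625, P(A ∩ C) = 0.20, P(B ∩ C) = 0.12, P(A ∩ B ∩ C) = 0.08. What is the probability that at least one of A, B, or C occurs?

0.80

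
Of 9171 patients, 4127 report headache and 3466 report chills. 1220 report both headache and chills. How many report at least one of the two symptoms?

6373

Using inclusion–exclusion:
N(≥1) = 4127 + 3466 − 1220 = 6373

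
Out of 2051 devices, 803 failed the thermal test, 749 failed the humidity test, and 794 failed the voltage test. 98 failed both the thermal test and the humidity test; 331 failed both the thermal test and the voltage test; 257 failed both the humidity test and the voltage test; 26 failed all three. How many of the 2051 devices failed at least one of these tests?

1686

|at least one| = 803 + 749 + 794 − 98 − 331 − 257 + 26 = 1686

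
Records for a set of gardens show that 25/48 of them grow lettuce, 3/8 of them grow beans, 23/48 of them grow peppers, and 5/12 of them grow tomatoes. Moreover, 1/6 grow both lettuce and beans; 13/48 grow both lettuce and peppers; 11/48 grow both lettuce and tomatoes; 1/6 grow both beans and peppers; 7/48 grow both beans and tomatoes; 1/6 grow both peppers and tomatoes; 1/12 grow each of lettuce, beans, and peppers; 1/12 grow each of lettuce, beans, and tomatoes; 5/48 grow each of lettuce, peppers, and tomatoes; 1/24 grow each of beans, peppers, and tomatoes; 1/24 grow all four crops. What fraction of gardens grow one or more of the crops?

11/12

Inclusion–exclusion gives
P(union) = 25/48 + 3/8 + 23/48 + 5/12 − 1/6 − 13/48 − 11/48 − 1/6 − 7/48 − 1/6 + 1/12 + 1/12 + 5/48 + 1/24 − 1/24 = 11/12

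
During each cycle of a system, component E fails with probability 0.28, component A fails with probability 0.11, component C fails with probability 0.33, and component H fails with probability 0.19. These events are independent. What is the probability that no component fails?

P(none) = (1 − 0.28) × (1 − 0.11) × (1 − 0.33) × (1 − 0.19) = 0.72 × 0.89 × 0.67 × 0.81 = 0.34776216

0.34776216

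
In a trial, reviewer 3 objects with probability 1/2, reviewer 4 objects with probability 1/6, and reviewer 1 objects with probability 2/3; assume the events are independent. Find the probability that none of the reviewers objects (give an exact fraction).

5/36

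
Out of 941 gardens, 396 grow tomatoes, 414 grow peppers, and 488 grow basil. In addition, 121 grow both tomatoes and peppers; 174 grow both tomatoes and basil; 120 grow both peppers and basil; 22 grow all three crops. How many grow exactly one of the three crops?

534

N(exactly one) = 396 + 414 + 488 − 2·121 − 2·174 − 2·120 + 3·22 = 534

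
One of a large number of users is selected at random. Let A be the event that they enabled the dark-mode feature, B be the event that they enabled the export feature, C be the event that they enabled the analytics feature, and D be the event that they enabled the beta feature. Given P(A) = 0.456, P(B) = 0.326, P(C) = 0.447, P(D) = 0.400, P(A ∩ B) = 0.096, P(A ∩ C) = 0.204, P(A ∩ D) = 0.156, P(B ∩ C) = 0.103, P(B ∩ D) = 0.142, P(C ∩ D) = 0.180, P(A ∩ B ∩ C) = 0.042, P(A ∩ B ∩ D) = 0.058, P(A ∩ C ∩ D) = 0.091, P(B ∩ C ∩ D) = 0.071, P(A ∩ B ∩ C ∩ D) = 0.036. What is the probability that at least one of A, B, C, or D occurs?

Inclusion–exclusion gives
P(A ∪ B ∪ C ∪ D) = 0.456 + 0.326 + 0.447 + 0.400 − 0.096 − 0.204 − 0.156 − 0.103 − 0.142 − 0.180 + 0.042 + 0.058 + 0.091 + 0.071 − 0.036 = 0.974

0.974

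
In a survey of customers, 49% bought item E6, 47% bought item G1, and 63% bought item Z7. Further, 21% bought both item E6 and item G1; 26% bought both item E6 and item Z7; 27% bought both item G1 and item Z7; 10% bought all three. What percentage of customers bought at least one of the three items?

P(≥1) = 49 + 47 + 63 − 21 − 26 − 27 + 10 = 95%

95%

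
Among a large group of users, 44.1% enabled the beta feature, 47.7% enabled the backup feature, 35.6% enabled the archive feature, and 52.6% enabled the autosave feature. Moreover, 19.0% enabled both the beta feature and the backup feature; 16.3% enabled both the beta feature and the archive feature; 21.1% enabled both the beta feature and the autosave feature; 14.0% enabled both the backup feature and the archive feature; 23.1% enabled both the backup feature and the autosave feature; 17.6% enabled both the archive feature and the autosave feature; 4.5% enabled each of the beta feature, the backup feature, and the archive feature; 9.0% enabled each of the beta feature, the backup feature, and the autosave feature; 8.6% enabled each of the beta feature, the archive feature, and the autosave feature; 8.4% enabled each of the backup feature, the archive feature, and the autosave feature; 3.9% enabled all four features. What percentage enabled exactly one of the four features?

33.7%

By inclusion–exclusion (exactly-one form):
P(exactly one) = 44.1 + 47.7 + 35.6 + 52.6 − 2·19.0 − 2·16.3 − 2·21.1 − 2·14.0 − 2·23.1 − 2·17.6 + 3·4.5 + 3·9.0 + 3·8.6 + 3·8.4 − 4·3.9 = 33.7%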